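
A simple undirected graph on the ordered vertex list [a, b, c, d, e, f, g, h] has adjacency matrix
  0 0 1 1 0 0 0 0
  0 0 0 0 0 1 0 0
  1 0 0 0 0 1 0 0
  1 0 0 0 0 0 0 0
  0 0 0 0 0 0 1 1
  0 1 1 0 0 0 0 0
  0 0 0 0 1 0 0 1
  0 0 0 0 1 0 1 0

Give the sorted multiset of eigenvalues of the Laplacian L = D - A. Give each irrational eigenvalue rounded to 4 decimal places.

[0, 0, 0.3820, 1.3820, 2.6180, 3, 3, 3.6180]

With the vertex order [a, b, c, d, e, f, g, h], the degrees are [2, 1, 2, 1, 2, 2, 2, 2], giving D = diag(2, 1, 2, 1, 2, 2, 2, 2) and L = D - A. Diagonalising L (or applying a numerical eigensolver to the 8x8 matrix) gives the spectrum above. The 2 zero eigenvalues correspond to the 2 connected components. The largest eigenvalue, 3.6180, is at most the vertex count 8.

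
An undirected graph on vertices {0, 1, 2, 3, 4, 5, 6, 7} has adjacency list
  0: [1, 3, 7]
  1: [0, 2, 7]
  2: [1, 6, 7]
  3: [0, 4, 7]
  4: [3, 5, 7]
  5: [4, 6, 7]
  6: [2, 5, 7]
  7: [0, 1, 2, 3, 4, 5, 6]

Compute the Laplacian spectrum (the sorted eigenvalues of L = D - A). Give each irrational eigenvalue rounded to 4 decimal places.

[0, 1.7530, 1.7530, 3.4450, 3.4450, 4.8019, 4.8019, 8]

Reading degrees in the order [0, 1, 2, 3, 4, 5, 6, 7] gives [3, 3, 3, 3, 3, 3, 3, 7]; set D = diag(3, 3, 3, 3, 3, 3, 3, 7) and form L = D - A. Diagonalising L (or applying a numerical eigensolver to the 8x8 matrix) gives the spectrum above. There is one zero in the spectrum, matching the 1 component.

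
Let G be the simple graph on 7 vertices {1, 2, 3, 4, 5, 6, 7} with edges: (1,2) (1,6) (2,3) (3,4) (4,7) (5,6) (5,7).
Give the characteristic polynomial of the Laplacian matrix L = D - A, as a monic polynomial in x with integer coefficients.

Reading degrees in the order [1, 2, 3, 4, 5, 6, 7] gives [2, 2, 2, 2, 2, 2, 2]; set D = diag(2, 2, 2, 2, 2, 2, 2) and form L = D - A. L has integer entries, so p(x) = det(xI - L) has integer coefficients. Expanding the determinant yields x^7 - 14x^6 + 77x^5 - 210x^4 + 294x^3 - 196x^2 + 49x. The coefficient of x^6 equals -trace(L) = -14, matching the sum of degrees. The eigenvalues sum to 14, which equals trace(L) = 2|E|.

x^7 - 14x^6 + 77x^5 - 210x^4 + 294x^3 - 196x^2 + 49x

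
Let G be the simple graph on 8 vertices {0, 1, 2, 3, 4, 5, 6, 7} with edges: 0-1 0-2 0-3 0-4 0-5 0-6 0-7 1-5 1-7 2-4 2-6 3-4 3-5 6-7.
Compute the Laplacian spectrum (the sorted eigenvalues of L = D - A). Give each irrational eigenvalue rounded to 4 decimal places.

[0, 1.7530, 1.7530, 3.4450, 3.4450, 4.8019, 4.8019, 8]

With the vertex order [0, 1, 2, 3, 4, 5, 6, 7], the degrees are [7, 3, 3, 3, 3, 3, 3, 3], giving D = diag(7, 3, 3, 3, 3, 3, 3, 3) and L = D - A. L is symmetric positive semidefinite, so every eigenvalue is real and nonnegative. The single zero eigenvalue shows the graph is connected. By the matrix-tree theorem the graph has (1/8) * product of the nonzero eigenvalues = 841 spanning trees. The eigenvalues sum to 28, which equals trace(L) = 2|E|.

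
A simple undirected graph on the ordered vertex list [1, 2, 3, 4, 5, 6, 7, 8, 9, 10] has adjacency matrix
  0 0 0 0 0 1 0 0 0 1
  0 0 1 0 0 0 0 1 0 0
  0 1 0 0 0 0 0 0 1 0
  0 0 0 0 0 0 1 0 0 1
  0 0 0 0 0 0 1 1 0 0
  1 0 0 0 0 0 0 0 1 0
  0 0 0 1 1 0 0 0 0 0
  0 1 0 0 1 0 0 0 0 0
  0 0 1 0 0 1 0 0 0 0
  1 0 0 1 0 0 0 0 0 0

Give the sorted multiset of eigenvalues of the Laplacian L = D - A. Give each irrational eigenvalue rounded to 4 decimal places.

With the vertex order [1, 2, 3, 4, 5, 6, 7, 8, 9, 10], the degrees are [2, 2, 2, 2, 2, 2, 2, 2, 2, 2], giving D = diag(2, 2, 2, 2, 2, 2, 2, 2, 2, 2) and L = D - A. Diagonalising L (or applying a numerical eigensolver to the 10x10 matrix) gives the spectrum above. The largest eigenvalue, 4, is at most the vertex count 10.

[0, 0.3820, 0.3820, 1.3820, 1.3820, 2.6180, 2.6180, 3.6180, 3.6180, 4]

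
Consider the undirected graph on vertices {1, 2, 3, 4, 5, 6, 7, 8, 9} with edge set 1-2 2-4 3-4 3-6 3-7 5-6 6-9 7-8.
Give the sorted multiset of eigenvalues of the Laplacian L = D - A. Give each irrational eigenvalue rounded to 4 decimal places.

[0, 0.2217, 0.3327, 1, 1.1923, 2.1071, 3, 3.4413, 4.7049]

Reading degrees in the order [1, 2, 3, 4, 5, 6, 7, 8, 9] gives [1, 2, 3, 2, 1, 3, 2, 1, 1]; set D = diag(1, 2, 3, 2, 1, 3, 2, 1, 1) and form L = D - A. The multiplicity of 0 as a Laplacian eigenvalue equals the number of connected components. The eigenvalues sum to 16, which equals trace(L) = 2|E|.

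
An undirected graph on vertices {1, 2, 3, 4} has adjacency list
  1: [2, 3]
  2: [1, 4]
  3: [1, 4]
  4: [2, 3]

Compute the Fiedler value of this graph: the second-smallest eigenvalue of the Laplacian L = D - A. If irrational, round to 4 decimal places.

2

With the vertex order [1, 2, 3, 4], the degrees are [2, 2, 2, 2], giving D = diag(2, 2, 2, 2) and L = D - A. Computing the eigenvalues of L and sorting gives [0, 2, 2, 4]. The Fiedler value lambda_2 = 2 is strictly positive, so the graph is connected. The eigenvalues sum to 8, which equals trace(L) = 2|E|.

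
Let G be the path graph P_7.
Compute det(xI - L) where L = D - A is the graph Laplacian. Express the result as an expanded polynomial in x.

The graph has 7 vertices and degree multiset [2, 2, 2, 2, 2, 1, 1]; D is the diagonal matrix of degrees and L = D - A. Computing det(xI - L) by cofactor expansion (or equivalently via sum-over-permutations) gives x^7 - 12x^6 + 55x^5 - 120x^4 + 126x^3 - 56x^2 + 7x. The constant term is 0 because L is singular (the all-ones vector lies in its kernel). By the matrix-tree theorem the graph has (1/7) * product of the nonzero eigenvalues = 1 spanning tree. There is one zero in the spectrum, matching the 1 component.

x^7 - 12x^6 + 55x^5 - 120x^4 + 126x^3 - 56x^2 + 7x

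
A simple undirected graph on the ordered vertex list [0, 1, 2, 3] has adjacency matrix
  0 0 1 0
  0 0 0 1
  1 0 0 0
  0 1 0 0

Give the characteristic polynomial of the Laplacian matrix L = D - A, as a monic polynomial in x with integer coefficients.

x^4 - 4x^3 + 4x^2

Reading degrees in the order [0, 1, 2, 3] gives [1, 1, 1, 1]; set D = diag(1, 1, 1, 1) and form L = D - A. Computing det(xI - L) by cofactor expansion (or equivalently via sum-over-permutations) gives x^4 - 4x^3 + 4x^2. Since p(0) = det(-L) = 0, x divides p(x). The largest eigenvalue, 2, is at most the vertex count 4. The eigenvalues sum to 4, which equals trace(L) = 2|E|.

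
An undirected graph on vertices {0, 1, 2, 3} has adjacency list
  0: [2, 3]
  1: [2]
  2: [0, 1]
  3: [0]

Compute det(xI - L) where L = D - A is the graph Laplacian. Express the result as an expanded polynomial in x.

x^4 - 6x^3 + 10x^2 - 4x

Each diagonal entry of L is the vertex degree and each off-diagonal entry is -1 where an edge is present, 0 otherwise; in the order [0, 1, 2, 3] the diagonal is [2, 1, 2, 1]. Computing det(xI - L) by cofactor expansion (or equivalently via sum-over-permutations) gives x^4 - 6x^3 + 10x^2 - 4x. The coefficient of x^3 equals -trace(L) = -6, matching the sum of degrees.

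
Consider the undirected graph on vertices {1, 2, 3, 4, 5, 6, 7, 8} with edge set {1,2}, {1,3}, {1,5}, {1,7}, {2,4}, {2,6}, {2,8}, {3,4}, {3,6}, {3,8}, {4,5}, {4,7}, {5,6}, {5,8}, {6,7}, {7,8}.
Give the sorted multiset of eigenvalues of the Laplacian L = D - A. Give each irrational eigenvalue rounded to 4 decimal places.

[0, 4, 4, 4, 4, 4, 4, 8]

With the vertex order [1, 2, 3, 4, 5, 6, 7, 8], the degrees are [4, 4, 4, 4, 4, 4, 4, 4], giving D = diag(4, 4, 4, 4, 4, 4, 4, 4) and L = D - A. Since every row of L sums to 0, the all-ones vector is in the kernel and 0 is an eigenvalue. There is one zero in the spectrum, matching the 1 component.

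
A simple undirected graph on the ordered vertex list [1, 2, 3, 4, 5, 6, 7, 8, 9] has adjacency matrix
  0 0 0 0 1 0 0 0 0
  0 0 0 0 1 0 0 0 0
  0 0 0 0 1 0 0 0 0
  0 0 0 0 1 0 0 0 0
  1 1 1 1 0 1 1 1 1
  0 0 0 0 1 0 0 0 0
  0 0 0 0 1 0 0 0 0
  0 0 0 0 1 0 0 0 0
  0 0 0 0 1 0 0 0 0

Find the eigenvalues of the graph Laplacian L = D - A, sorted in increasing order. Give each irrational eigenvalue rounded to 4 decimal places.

[0, 1, 1, 1, 1, 1, 1, 1, 9]

Each diagonal entry of L is the vertex degree and each off-diagonal entry is -1 where an edge is present, 0 otherwise; in the order [1, 2, 3, 4, 5, 6, 7, 8, 9] the diagonal is [1, 1, 1, 1, 8, 1, 1, 1, 1]. Diagonalising L (or applying a numerical eigensolver to the 9x9 matrix) gives the spectrum above.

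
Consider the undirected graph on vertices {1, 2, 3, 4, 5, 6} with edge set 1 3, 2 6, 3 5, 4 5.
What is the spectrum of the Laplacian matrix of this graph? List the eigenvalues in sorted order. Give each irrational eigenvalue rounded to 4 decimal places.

[0, 0, 0.5858, 2, 2, 3.4142]

Reading degrees in the order [1, 2, 3, 4, 5, 6] gives [1, 1, 2, 1, 2, 1]; set D = diag(1, 1, 2, 1, 2, 1) and form L = D - A. Diagonalising L (or applying a numerical eigensolver to the 6x6 matrix) gives the spectrum above. The 2 zero eigenvalues correspond to the 2 connected components.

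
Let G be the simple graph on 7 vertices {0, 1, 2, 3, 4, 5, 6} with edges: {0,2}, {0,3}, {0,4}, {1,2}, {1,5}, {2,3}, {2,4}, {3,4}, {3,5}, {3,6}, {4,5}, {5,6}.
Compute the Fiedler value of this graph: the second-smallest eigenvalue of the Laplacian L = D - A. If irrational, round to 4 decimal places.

With the vertex order [0, 1, 2, 3, 4, 5, 6], the degrees are [3, 2, 4, 5, 4, 4, 2], giving D = diag(3, 2, 4, 5, 4, 4, 2) and L = D - A. The sorted Laplacian eigenvalues are [0, 1.6830, 1.8789, 3.9145, 4.6534, 5.6122, 6.2581]; the algebraic connectivity is the second entry, 1.6830. The largest eigenvalue, 6.2581, is at most the vertex count 7. The eigenvalues sum to 24, which equals trace(L) = 2|E|.

1.6830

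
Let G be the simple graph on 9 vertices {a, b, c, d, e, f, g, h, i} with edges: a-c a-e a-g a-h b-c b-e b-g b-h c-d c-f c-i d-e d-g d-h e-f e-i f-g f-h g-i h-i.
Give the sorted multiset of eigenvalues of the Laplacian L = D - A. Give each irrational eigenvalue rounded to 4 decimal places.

Reading degrees in the order [a, b, c, d, e, f, g, h, i] gives [4, 4, 5, 4, 5, 4, 5, 5, 4]; set D = diag(4, 4, 5, 4, 5, 4, 5, 5, 4) and form L = D - A. Diagonalising L (or applying a numerical eigensolver to the 9x9 matrix) gives the spectrum above. The largest eigenvalue, 9, is at most the vertex count 9.

[0, 4, 4, 4, 4, 5, 5, 5, 9]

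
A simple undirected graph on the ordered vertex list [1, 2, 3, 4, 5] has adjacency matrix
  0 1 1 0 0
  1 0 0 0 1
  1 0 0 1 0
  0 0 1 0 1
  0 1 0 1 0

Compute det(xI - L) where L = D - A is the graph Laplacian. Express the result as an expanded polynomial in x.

Each diagonal entry of L is the vertex degree and each off-diagonal entry is -1 where an edge is present, 0 otherwise; in the order [1, 2, 3, 4, 5] the diagonal is [2, 2, 2, 2, 2]. L has integer entries, so p(x) = det(xI - L) has integer coefficients. Expanding the determinant yields x^5 - 10x^4 + 35x^3 - 50x^2 + 25x. The constant term is 0 because L is singular (the all-ones vector lies in its kernel). By the matrix-tree theorem the graph has (1/5) * product of the nonzero eigenvalues = 5 spanning trees.

x^5 - 10x^4 + 35x^3 - 50x^2 + 25x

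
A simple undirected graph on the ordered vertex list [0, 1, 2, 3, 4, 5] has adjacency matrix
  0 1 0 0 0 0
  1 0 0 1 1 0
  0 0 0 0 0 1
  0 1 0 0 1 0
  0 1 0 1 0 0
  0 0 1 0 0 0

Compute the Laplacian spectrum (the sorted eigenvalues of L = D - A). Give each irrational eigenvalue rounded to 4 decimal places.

Reading degrees in the order [0, 1, 2, 3, 4, 5] gives [1, 3, 1, 2, 2, 1]; set D = diag(1, 3, 1, 2, 2, 1) and form L = D - A. The multiplicity of 0 as a Laplacian eigenvalue equals the number of connected components. The 2 zero eigenvalues correspond to the 2 connected components. The eigenvalues sum to 10, which equals trace(L) = 2|E|.

[0, 0, 1, 2, 3, 4]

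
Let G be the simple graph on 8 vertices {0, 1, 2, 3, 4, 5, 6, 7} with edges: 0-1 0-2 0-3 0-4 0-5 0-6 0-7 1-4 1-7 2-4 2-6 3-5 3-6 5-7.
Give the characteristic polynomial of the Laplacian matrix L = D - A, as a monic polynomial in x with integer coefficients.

x^8 - 28x^7 + 322x^6 - 1974x^5 + 6965x^4 - 14126x^3 + 15225x^2 - 6728x

Reading degrees in the order [0, 1, 2, 3, 4, 5, 6, 7] gives [7, 3, 3, 3, 3, 3, 3, 3]; set D = diag(7, 3, 3, 3, 3, 3, 3, 3) and form L = D - A. L has integer entries, so p(x) = det(xI - L) has integer coefficients. Expanding the determinant yields x^8 - 28x^7 + 322x^6 - 1974x^5 + 6965x^4 - 14126x^3 + 15225x^2 - 6728x. Since p(0) = det(-L) = 0, x divides p(x).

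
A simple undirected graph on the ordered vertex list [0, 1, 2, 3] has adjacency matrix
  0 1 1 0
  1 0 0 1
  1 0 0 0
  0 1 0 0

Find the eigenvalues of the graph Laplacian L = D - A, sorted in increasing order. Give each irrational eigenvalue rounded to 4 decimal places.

[0, 0.5858, 2, 3.4142]

Each diagonal entry of L is the vertex degree and each off-diagonal entry is -1 where an edge is present, 0 otherwise; in the order [0, 1, 2, 3] the diagonal is [2, 2, 1, 1]. L is symmetric positive semidefinite, so every eigenvalue is real and nonnegative. By the matrix-tree theorem the graph has (1/4) * product of the nonzero eigenvalues = 1 spanning tree.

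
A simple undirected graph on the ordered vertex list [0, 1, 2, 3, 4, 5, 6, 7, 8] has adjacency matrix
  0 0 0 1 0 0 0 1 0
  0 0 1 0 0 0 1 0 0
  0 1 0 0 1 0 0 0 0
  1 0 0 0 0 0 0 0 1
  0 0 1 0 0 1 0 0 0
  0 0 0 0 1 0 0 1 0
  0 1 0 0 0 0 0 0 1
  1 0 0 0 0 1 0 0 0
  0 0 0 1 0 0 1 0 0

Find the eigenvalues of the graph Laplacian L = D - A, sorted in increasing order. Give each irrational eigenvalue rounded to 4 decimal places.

[0, 0.4679, 0.4679, 1.6527, 1.6527, 3, 3, 3.8794, 3.8794]

Reading degrees in the order [0, 1, 2, 3, 4, 5, 6, 7, 8] gives [2, 2, 2, 2, 2, 2, 2, 2, 2]; set D = diag(2, 2, 2, 2, 2, 2, 2, 2, 2) and form L = D - A. Diagonalising L (or applying a numerical eigensolver to the 9x9 matrix) gives the spectrum above. There is one zero in the spectrum, matching the 1 component.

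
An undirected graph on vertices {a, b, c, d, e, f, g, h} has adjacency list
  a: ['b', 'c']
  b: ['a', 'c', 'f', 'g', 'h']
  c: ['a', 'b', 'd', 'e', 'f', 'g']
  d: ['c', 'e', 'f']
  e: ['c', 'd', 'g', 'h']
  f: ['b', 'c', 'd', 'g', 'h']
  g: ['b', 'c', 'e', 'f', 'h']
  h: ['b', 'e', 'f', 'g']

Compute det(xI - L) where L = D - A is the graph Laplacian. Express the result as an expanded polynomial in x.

x^8 - 34x^7 + 483x^6 - 3704x^5 + 16494x^4 - 42440x^3 + 58074x^2 - 32368x

With the vertex order [a, b, c, d, e, f, g, h], the degrees are [2, 5, 6, 3, 4, 5, 5, 4], giving D = diag(2, 5, 6, 3, 4, 5, 5, 4) and L = D - A. L has integer entries, so p(x) = det(xI - L) has integer coefficients. Expanding the determinant yields x^8 - 34x^7 + 483x^6 - 3704x^5 + 16494x^4 - 42440x^3 + 58074x^2 - 32368x. The coefficient of x^7 equals -trace(L) = -34, matching the sum of degrees. By the matrix-tree theorem the graph has (1/8) * product of the nonzero eigenvalues = 4046 spanning trees.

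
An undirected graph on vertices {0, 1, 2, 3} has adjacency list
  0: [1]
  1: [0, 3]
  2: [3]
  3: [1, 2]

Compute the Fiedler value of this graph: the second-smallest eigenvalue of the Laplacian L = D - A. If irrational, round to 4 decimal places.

Each diagonal entry of L is the vertex degree and each off-diagonal entry is -1 where an edge is present, 0 otherwise; in the order [0, 1, 2, 3] the diagonal is [1, 2, 1, 2]. Computing the eigenvalues of L and sorting gives [0, 0.5858, 2, 3.4142]. The Fiedler value lambda_2 = 0.5858 is strictly positive, so the graph is connected. The largest eigenvalue, 3.4142, is at most the vertex count 4. There is one zero in the spectrum, matching the 1 component.

0.5858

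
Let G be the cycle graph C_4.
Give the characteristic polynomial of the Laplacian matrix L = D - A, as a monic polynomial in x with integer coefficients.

The graph has 4 vertices and degree multiset [2, 2, 2, 2]; D is the diagonal matrix of degrees and L = D - A. Computing det(xI - L) by cofactor expansion (or equivalently via sum-over-permutations) gives x^4 - 8x^3 + 20x^2 - 16x. The constant term is 0 because L is singular (the all-ones vector lies in its kernel). By the matrix-tree theorem the graph has (1/4) * product of the nonzero eigenvalues = 4 spanning trees.

x^4 - 8x^3 + 20x^2 - 16x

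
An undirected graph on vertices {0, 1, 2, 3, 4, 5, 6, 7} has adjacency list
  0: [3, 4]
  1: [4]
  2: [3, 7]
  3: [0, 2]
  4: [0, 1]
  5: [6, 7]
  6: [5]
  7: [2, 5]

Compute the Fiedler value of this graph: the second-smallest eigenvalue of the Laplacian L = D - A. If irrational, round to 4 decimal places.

0.1522

Each diagonal entry of L is the vertex degree and each off-diagonal entry is -1 where an edge is present, 0 otherwise; in the order [0, 1, 2, 3, 4, 5, 6, 7] the diagonal is [2, 1, 2, 2, 2, 2, 1, 2]. The sorted Laplacian eigenvalues are [0, 0.1522, 0.5858, 1.2346, 2, 2.7654, 3.4142, 3.8478]; the algebraic connectivity is the second entry, 0.1522.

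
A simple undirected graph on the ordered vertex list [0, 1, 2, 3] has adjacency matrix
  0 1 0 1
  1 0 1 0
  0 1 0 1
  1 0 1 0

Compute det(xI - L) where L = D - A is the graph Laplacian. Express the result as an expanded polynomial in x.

Reading degrees in the order [0, 1, 2, 3] gives [2, 2, 2, 2]; set D = diag(2, 2, 2, 2) and form L = D - A. The eigenvalues of L are [0, 2, 2, 4]; the characteristic polynomial is the product of (x - lambda_i), which multiplies out to x^4 - 8x^3 + 20x^2 - 16x. The coefficient of x^3 equals -trace(L) = -8, matching the sum of degrees. There is one zero in the spectrum, matching the 1 component.

x^4 - 8x^3 + 20x^2 - 16x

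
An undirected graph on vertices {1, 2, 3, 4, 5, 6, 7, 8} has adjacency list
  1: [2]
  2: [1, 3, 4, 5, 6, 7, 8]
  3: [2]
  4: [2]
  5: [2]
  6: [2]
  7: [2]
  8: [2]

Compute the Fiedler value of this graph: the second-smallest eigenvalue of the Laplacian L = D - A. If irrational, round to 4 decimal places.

1

Reading degrees in the order [1, 2, 3, 4, 5, 6, 7, 8] gives [1, 7, 1, 1, 1, 1, 1, 1]; set D = diag(1, 7, 1, 1, 1, 1, 1, 1) and form L = D - A. Computing the eigenvalues of L and sorting gives [0, 1, 1, 1, 1, 1, 1, 8]. The Fiedler value lambda_2 = 1 is strictly positive, so the graph is connected. The eigenvalues sum to 14, which equals trace(L) = 2|E|.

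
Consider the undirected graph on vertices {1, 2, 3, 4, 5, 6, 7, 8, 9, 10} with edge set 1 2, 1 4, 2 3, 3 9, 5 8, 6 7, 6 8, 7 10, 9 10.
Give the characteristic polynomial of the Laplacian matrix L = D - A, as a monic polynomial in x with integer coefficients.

x^10 - 18x^9 + 136x^8 - 560x^7 + 1365x^6 - 2002x^5 + 1716x^4 - 792x^3 + 165x^2 - 10x

Each diagonal entry of L is the vertex degree and each off-diagonal entry is -1 where an edge is present, 0 otherwise; in the order [1, 2, 3, 4, 5, 6, 7, 8, 9, 10] the diagonal is [2, 2, 2, 1, 1, 2, 2, 2, 2, 2]. Computing det(xI - L) by cofactor expansion (or equivalently via sum-over-permutations) gives x^10 - 18x^9 + 136x^8 - 560x^7 + 1365x^6 - 2002x^5 + 1716x^4 - 792x^3 + 165x^2 - 10x. Since p(0) = det(-L) = 0, x divides p(x). The eigenvalues sum to 18, which equals trace(L) = 2|E|. There is one zero in the spectrum, matching the 1 component.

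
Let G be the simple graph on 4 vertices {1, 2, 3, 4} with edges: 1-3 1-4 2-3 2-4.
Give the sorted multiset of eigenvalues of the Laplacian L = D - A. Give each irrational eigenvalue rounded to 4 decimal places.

[0, 2, 2, 4]

Reading degrees in the order [1, 2, 3, 4] gives [2, 2, 2, 2]; set D = diag(2, 2, 2, 2) and form L = D - A. L is symmetric positive semidefinite, so every eigenvalue is real and nonnegative. The single zero eigenvalue shows the graph is connected.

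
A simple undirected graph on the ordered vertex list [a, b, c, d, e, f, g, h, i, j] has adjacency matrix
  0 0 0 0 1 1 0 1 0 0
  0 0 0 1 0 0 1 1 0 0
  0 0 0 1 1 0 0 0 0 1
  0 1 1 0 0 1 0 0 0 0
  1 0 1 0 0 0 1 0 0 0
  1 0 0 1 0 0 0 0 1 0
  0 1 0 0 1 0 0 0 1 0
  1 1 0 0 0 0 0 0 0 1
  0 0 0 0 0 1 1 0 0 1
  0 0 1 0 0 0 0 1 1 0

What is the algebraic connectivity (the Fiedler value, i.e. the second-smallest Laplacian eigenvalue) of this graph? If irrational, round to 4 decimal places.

Reading degrees in the order [a, b, c, d, e, f, g, h, i, j] gives [3, 3, 3, 3, 3, 3, 3, 3, 3, 3]; set D = diag(3, 3, 3, 3, 3, 3, 3, 3, 3, 3) and form L = D - A. The smallest Laplacian eigenvalue is always 0. The next one, lambda_2 = 2, measures how hard the graph is to disconnect: larger values mean better connectivity. The eigenvalues sum to 30, which equals trace(L) = 2|E|.

2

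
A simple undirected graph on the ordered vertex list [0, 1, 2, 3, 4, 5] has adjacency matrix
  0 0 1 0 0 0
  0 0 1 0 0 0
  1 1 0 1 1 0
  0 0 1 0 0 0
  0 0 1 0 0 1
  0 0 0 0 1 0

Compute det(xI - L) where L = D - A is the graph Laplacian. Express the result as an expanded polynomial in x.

x^6 - 10x^5 + 33x^4 - 46x^3 + 28x^2 - 6x

Reading degrees in the order [0, 1, 2, 3, 4, 5] gives [1, 1, 4, 1, 2, 1]; set D = diag(1, 1, 4, 1, 2, 1) and form L = D - A. L has integer entries, so p(x) = det(xI - L) has integer coefficients. Expanding the determinant yields x^6 - 10x^5 + 33x^4 - 46x^3 + 28x^2 - 6x. Since p(0) = det(-L) = 0, x divides p(x). By the matrix-tree theorem the graph has (1/6) * product of the nonzero eigenvalues = 1 spanning tree.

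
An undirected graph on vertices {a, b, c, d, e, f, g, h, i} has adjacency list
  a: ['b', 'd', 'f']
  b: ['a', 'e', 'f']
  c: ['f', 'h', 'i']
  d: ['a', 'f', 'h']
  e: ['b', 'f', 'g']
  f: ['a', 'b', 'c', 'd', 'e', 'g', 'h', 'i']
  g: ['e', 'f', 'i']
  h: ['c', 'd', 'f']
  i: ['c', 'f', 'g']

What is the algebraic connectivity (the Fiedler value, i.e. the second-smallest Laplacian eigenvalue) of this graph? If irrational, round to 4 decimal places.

With the vertex order [a, b, c, d, e, f, g, h, i], the degrees are [3, 3, 3, 3, 3, 8, 3, 3, 3], giving D = diag(3, 3, 3, 3, 3, 8, 3, 3, 3) and L = D - A. Computing the eigenvalues of L and sorting gives [0, 1.5858, 1.5858, 3, 3, 4.4142, 4.4142, 5, 9]. The Fiedler value lambda_2 = 1.5858 is strictly positive, so the graph is connected. The largest eigenvalue, 9, is at most the vertex count 9. There is one zero in the spectrum, matching the 1 component.

1.5858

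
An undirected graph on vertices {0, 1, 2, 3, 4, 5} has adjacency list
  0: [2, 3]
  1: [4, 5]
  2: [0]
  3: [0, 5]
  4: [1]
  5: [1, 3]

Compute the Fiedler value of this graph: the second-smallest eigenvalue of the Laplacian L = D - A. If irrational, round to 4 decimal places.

0.2679

With the vertex order [0, 1, 2, 3, 4, 5], the degrees are [2, 2, 1, 2, 1, 2], giving D = diag(2, 2, 1, 2, 1, 2) and L = D - A. The sorted Laplacian eigenvalues are [0, 0.2679, 1, 2, 3, 3.7321]; the algebraic connectivity is the second entry, 0.2679. The largest eigenvalue, 3.7321, is at most the vertex count 6. There is one zero in the spectrum, matching the 1 component.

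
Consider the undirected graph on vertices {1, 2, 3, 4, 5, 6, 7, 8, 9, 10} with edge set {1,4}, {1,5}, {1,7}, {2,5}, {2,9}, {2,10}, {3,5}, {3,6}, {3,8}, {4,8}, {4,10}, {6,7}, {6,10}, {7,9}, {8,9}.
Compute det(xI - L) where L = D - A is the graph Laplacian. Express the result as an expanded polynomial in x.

x^10 - 30x^9 + 390x^8 - 2880x^7 + 13305x^6 - 39882x^5 + 77640x^4 - 94800x^3 + 66000x^2 - 20000x

Each diagonal entry of L is the vertex degree and each off-diagonal entry is -1 where an edge is present, 0 otherwise; in the order [1, 2, 3, 4, 5, 6, 7, 8, 9, 10] the diagonal is [3, 3, 3, 3, 3, 3, 3, 3, 3, 3]. Computing det(xI - L) by cofactor expansion (or equivalently via sum-over-permutations) gives x^10 - 30x^9 + 390x^8 - 2880x^7 + 13305x^6 - 39882x^5 + 77640x^4 - 94800x^3 + 66000x^2 - 20000x. The constant term is 0 because L is singular (the all-ones vector lies in its kernel). The largest eigenvalue, 5, is at most the vertex count 10. There is one zero in the spectrum, matching the 1 component.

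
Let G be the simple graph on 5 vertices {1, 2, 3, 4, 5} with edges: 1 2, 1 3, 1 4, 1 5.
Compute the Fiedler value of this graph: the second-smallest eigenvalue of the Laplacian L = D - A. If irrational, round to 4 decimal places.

1

Reading degrees in the order [1, 2, 3, 4, 5] gives [4, 1, 1, 1, 1]; set D = diag(4, 1, 1, 1, 1) and form L = D - A. The smallest Laplacian eigenvalue is always 0. The next one, lambda_2 = 1, measures how hard the graph is to disconnect: larger values mean better connectivity. There is one zero in the spectrum, matching the 1 component.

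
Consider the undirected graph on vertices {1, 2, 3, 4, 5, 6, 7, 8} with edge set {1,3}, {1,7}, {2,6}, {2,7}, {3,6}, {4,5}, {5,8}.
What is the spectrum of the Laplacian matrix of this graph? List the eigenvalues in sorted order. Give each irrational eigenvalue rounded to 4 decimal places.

[0, 0, 1, 1.3820, 1.3820, 3, 3.6180, 3.6180]

Each diagonal entry of L is the vertex degree and each off-diagonal entry is -1 where an edge is present, 0 otherwise; in the order [1, 2, 3, 4, 5, 6, 7, 8] the diagonal is [2, 2, 2, 1, 2, 2, 2, 1]. Since every row of L sums to 0, the all-ones vector is in the kernel and 0 is an eigenvalue. The 2 zero eigenvalues correspond to the 2 connected components. The eigenvalues sum to 14, which equals trace(L) = 2|E|. There are 2 zeros in the spectrum, matching the 2 components.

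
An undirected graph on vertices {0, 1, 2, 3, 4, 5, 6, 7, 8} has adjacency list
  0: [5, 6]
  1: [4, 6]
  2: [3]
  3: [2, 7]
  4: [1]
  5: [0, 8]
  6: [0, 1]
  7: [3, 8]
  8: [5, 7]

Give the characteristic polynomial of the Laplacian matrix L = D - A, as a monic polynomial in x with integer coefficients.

x^9 - 16x^8 + 105x^7 - 364x^6 + 715x^5 - 792x^4 + 462x^3 - 120x^2 + 9x

Each diagonal entry of L is the vertex degree and each off-diagonal entry is -1 where an edge is present, 0 otherwise; in the order [0, 1, 2, 3, 4, 5, 6, 7, 8] the diagonal is [2, 2, 1, 2, 1, 2, 2, 2, 2]. Computing det(xI - L) by cofactor expansion (or equivalently via sum-over-permutations) gives x^9 - 16x^8 + 105x^7 - 364x^6 + 715x^5 - 792x^4 + 462x^3 - 120x^2 + 9x. Since p(0) = det(-L) = 0, x divides p(x). The largest eigenvalue, 3.8794, is at most the vertex count 9.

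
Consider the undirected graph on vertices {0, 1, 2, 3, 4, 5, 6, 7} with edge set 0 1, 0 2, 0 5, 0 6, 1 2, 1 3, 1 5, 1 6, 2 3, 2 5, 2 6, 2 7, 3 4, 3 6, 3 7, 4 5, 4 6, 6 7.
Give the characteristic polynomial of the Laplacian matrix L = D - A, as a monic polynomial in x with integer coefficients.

x^8 - 36x^7 + 544x^6 - 4464x^5 + 21437x^4 - 60110x^3 + 90937x^2 - 57184x

With the vertex order [0, 1, 2, 3, 4, 5, 6, 7], the degrees are [4, 5, 6, 5, 3, 4, 6, 3], giving D = diag(4, 5, 6, 5, 3, 4, 6, 3) and L = D - A. Computing det(xI - L) by cofactor expansion (or equivalently via sum-over-permutations) gives x^8 - 36x^7 + 544x^6 - 4464x^5 + 21437x^4 - 60110x^3 + 90937x^2 - 57184x. Since p(0) = det(-L) = 0, x divides p(x).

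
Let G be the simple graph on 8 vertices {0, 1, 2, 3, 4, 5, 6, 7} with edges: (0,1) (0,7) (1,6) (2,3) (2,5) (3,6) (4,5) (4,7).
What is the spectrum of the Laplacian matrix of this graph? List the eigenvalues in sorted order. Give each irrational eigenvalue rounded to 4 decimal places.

[0, 0.5858, 0.5858, 2, 2, 3.4142, 3.4142, 4]

With the vertex order [0, 1, 2, 3, 4, 5, 6, 7], the degrees are [2, 2, 2, 2, 2, 2, 2, 2], giving D = diag(2, 2, 2, 2, 2, 2, 2, 2) and L = D - A. Diagonalising L (or applying a numerical eigensolver to the 8x8 matrix) gives the spectrum above. The single zero eigenvalue shows the graph is connected. There is one zero in the spectrum, matching the 1 component. The largest eigenvalue, 4, is at most the vertex count 8.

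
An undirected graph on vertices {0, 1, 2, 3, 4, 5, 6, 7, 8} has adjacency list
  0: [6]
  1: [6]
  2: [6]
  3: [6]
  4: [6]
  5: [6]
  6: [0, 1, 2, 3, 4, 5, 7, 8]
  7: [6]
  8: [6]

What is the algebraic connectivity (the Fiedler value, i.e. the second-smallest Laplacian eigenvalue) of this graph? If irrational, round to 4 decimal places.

1

Reading degrees in the order [0, 1, 2, 3, 4, 5, 6, 7, 8] gives [1, 1, 1, 1, 1, 1, 8, 1, 1]; set D = diag(1, 1, 1, 1, 1, 1, 8, 1, 1) and form L = D - A. The sorted Laplacian eigenvalues are [0, 1, 1, 1, 1, 1, 1, 1, 9]; the algebraic connectivity is the second entry, 1. The largest eigenvalue, 9, is at most the vertex count 9. There is one zero in the spectrum, matching the 1 component.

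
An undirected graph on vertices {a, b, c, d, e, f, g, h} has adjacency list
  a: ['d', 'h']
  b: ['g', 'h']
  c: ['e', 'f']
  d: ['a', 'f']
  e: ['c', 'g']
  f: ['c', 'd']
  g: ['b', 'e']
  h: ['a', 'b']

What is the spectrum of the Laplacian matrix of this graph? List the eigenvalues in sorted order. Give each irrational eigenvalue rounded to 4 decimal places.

Reading degrees in the order [a, b, c, d, e, f, g, h] gives [2, 2, 2, 2, 2, 2, 2, 2]; set D = diag(2, 2, 2, 2, 2, 2, 2, 2) and form L = D - A. The multiplicity of 0 as a Laplacian eigenvalue equals the number of connected components. The single zero eigenvalue shows the graph is connected. The largest eigenvalue, 4, is at most the vertex count 8. There is one zero in the spectrum, matching the 1 component.

[0, 0.5858, 0.5858, 2, 2, 3.4142, 3.4142, 4]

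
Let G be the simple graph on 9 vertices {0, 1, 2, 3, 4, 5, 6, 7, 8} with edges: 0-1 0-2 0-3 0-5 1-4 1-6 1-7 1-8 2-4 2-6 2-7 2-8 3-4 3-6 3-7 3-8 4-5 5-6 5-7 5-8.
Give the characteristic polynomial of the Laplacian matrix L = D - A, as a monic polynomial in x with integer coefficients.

Each diagonal entry of L is the vertex degree and each off-diagonal entry is -1 where an edge is present, 0 otherwise; in the order [0, 1, 2, 3, 4, 5, 6, 7, 8] the diagonal is [4, 5, 5, 5, 4, 5, 4, 4, 4]. The eigenvalues of L are [0, 4, 4, 4, 4, 5, 5, 5, 9]; the characteristic polynomial is the product of (x - lambda_i), which multiplies out to x^9 - 40x^8 + 690x^7 - 6720x^6 + 40485x^5 - 154704x^4 + 366560x^3 - 492800x^2 + 288000x. Since p(0) = det(-L) = 0, x divides p(x).

x^9 - 40x^8 + 690x^7 - 6720x^6 + 40485x^5 - 154704x^4 + 366560x^3 - 492800x^2 + 288000x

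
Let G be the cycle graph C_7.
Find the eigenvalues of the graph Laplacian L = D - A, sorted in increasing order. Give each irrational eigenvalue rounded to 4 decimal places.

The graph has 7 vertices and degree multiset [2, 2, 2, 2, 2, 2, 2]; D is the diagonal matrix of degrees and L = D - A. Since every row of L sums to 0, the all-ones vector is in the kernel and 0 is an eigenvalue. The eigenvalues sum to 14, which equals trace(L) = 2|E|.

[0, 0.7530, 0.7530, 2.4450, 2.4450, 3.8019, 3.8019]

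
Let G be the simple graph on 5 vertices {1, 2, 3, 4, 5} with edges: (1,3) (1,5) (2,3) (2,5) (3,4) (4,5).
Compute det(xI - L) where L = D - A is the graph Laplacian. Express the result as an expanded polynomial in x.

Reading degrees in the order [1, 2, 3, 4, 5] gives [2, 2, 3, 2, 3]; set D = diag(2, 2, 3, 2, 3) and form L = D - A. The eigenvalues of L are [0, 2, 2, 3, 5]; the characteristic polynomial is the product of (x - lambda_i), which multiplies out to x^5 - 12x^4 + 51x^3 - 92x^2 + 60x. The constant term is 0 because L is singular (the all-ones vector lies in its kernel). There is one zero in the spectrum, matching the 1 component. The eigenvalues sum to 12, which equals trace(L) = 2|E|.

x^5 - 12x^4 + 51x^3 - 92x^2 + 60x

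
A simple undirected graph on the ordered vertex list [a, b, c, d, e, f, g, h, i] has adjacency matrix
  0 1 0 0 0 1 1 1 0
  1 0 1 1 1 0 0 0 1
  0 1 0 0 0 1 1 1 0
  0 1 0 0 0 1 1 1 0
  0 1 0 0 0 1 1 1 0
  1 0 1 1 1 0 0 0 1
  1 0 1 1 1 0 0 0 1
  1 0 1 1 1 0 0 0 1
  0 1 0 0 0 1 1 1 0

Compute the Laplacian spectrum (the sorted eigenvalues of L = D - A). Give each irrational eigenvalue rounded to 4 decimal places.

With the vertex order [a, b, c, d, e, f, g, h, i], the degrees are [4, 5, 4, 4, 4, 5, 5, 5, 4], giving D = diag(4, 5, 4, 4, 4, 5, 5, 5, 4) and L = D - A. L is symmetric positive semidefinite, so every eigenvalue is real and nonnegative.

[0, 4, 4, 4, 4, 5, 5, 5, 9]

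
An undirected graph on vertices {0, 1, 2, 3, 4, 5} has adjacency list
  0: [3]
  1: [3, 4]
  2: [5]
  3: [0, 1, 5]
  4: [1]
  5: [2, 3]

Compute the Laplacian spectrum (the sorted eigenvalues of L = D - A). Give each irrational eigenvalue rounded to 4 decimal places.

With the vertex order [0, 1, 2, 3, 4, 5], the degrees are [1, 2, 1, 3, 1, 2], giving D = diag(1, 2, 1, 3, 1, 2) and L = D - A. Diagonalising L (or applying a numerical eigensolver to the 6x6 matrix) gives the spectrum above. The single zero eigenvalue shows the graph is connected. The largest eigenvalue, 4.3028, is at most the vertex count 6.

[0, 0.3820, 0.6972, 2, 2.6180, 4.3028]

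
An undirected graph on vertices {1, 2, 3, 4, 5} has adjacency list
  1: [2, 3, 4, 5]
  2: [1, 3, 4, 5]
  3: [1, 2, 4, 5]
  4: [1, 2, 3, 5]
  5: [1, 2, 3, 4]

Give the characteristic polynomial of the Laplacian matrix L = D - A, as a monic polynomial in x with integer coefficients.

With the vertex order [1, 2, 3, 4, 5], the degrees are [4, 4, 4, 4, 4], giving D = diag(4, 4, 4, 4, 4) and L = D - A. L has integer entries, so p(x) = det(xI - L) has integer coefficients. Expanding the determinant yields x^5 - 20x^4 + 150x^3 - 500x^2 + 625x. The coefficient of x^4 equals -trace(L) = -20, matching the sum of degrees. The largest eigenvalue, 5, is at most the vertex count 5.

x^5 - 20x^4 + 150x^3 - 500x^2 + 625x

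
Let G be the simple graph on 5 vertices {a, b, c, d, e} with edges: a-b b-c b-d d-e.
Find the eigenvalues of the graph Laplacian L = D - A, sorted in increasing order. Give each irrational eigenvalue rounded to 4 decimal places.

[0, 0.5188, 1, 2.3111, 4.1701]

Each diagonal entry of L is the vertex degree and each off-diagonal entry is -1 where an edge is present, 0 otherwise; in the order [a, b, c, d, e] the diagonal is [1, 3, 1, 2, 1]. L is symmetric positive semidefinite, so every eigenvalue is real and nonnegative. The single zero eigenvalue shows the graph is connected. There is one zero in the spectrum, matching the 1 component.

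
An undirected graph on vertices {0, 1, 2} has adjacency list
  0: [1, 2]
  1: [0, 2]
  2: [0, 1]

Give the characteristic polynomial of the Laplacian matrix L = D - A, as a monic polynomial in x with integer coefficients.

Reading degrees in the order [0, 1, 2] gives [2, 2, 2]; set D = diag(2, 2, 2) and form L = D - A. The eigenvalues of L are [0, 3, 3]; the characteristic polynomial is the product of (x - lambda_i), which multiplies out to x^3 - 6x^2 + 9x. The constant term is 0 because L is singular (the all-ones vector lies in its kernel). The eigenvalues sum to 6, which equals trace(L) = 2|E|. There is one zero in the spectrum, matching the 1 component.

x^3 - 6x^2 + 9x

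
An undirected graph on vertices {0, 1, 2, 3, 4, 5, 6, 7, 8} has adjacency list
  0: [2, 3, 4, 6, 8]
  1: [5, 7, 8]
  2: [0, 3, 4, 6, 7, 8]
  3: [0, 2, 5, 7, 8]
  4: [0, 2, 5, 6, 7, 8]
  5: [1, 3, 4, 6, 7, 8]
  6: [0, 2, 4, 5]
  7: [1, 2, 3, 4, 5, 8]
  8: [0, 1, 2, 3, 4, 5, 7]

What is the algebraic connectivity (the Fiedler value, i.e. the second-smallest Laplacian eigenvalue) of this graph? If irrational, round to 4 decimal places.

Each diagonal entry of L is the vertex degree and each off-diagonal entry is -1 where an edge is present, 0 otherwise; in the order [0, 1, 2, 3, 4, 5, 6, 7, 8] the diagonal is [5, 3, 6, 5, 6, 6, 4, 6, 7]. The smallest Laplacian eigenvalue is always 0. The next one, lambda_2 = 2.5632, measures how hard the graph is to disconnect: larger values mean better connectivity. There is one zero in the spectrum, matching the 1 component.

2.5632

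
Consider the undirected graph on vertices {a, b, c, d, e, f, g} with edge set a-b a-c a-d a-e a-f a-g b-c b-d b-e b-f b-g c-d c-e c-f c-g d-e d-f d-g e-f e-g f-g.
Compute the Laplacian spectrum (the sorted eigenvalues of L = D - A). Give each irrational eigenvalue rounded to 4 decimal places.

With the vertex order [a, b, c, d, e, f, g], the degrees are [6, 6, 6, 6, 6, 6, 6], giving D = diag(6, 6, 6, 6, 6, 6, 6) and L = D - A. L is symmetric positive semidefinite, so every eigenvalue is real and nonnegative. The single zero eigenvalue shows the graph is connected. By the matrix-tree theorem the graph has (1/7) * product of the nonzero eigenvalues = 16807 spanning trees. The eigenvalues sum to 42, which equals trace(L) = 2|E|.

[0, 7, 7, 7, 7, 7, 7]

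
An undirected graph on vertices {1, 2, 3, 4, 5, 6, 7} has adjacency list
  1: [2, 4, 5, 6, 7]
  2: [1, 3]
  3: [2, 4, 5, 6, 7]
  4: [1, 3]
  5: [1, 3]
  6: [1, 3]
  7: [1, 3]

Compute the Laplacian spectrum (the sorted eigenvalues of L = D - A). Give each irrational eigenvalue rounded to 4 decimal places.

[0, 2, 2, 2, 2, 5, 7]

With the vertex order [1, 2, 3, 4, 5, 6, 7], the degrees are [5, 2, 5, 2, 2, 2, 2], giving D = diag(5, 2, 5, 2, 2, 2, 2) and L = D - A. L is symmetric positive semidefinite, so every eigenvalue is real and nonnegative. The largest eigenvalue, 7, is at most the vertex count 7.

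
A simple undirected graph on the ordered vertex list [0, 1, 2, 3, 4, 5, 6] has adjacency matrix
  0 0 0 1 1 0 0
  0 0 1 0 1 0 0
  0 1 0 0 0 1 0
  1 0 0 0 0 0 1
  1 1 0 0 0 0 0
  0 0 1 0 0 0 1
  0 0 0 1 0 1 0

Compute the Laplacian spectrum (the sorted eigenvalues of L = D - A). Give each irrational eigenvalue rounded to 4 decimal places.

With the vertex order [0, 1, 2, 3, 4, 5, 6], the degrees are [2, 2, 2, 2, 2, 2, 2], giving D = diag(2, 2, 2, 2, 2, 2, 2) and L = D - A. L is symmetric positive semidefinite, so every eigenvalue is real and nonnegative. There is one zero in the spectrum, matching the 1 component. The largest eigenvalue, 3.8019, is at most the vertex count 7.

[0, 0.7530, 0.7530, 2.4450, 2.4450, 3.8019, 3.8019]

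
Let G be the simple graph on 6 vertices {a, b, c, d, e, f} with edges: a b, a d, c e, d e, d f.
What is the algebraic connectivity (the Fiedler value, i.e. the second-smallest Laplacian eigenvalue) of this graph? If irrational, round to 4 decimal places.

With the vertex order [a, b, c, d, e, f], the degrees are [2, 1, 1, 3, 2, 1], giving D = diag(2, 1, 1, 3, 2, 1) and L = D - A. The sorted Laplacian eigenvalues are [0, 0.3820, 0.6972, 2, 2.6180, 4.3028]; the algebraic connectivity is the second entry, 0.3820. By the matrix-tree theorem the graph has (1/6) * product of the nonzero eigenvalues = 1 spanning tree. The eigenvalues sum to 10, which equals trace(L) = 2|E|.

0.3820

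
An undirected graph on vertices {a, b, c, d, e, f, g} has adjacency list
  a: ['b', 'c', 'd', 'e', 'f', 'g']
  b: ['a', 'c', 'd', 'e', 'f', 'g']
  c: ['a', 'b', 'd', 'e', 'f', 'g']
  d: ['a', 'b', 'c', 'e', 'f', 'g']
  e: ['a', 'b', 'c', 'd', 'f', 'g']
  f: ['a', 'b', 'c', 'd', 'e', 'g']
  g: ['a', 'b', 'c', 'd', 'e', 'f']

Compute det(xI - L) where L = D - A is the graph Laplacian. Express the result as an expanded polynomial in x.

Reading degrees in the order [a, b, c, d, e, f, g] gives [6, 6, 6, 6, 6, 6, 6]; set D = diag(6, 6, 6, 6, 6, 6, 6) and form L = D - A. L has integer entries, so p(x) = det(xI - L) has integer coefficients. Expanding the determinant yields x^7 - 42x^6 + 735x^5 - 6860x^4 + 36015x^3 - 100842x^2 + 117649x. Since p(0) = det(-L) = 0, x divides p(x).

x^7 - 42x^6 + 735x^5 - 6860x^4 + 36015x^3 - 100842x^2 + 117649x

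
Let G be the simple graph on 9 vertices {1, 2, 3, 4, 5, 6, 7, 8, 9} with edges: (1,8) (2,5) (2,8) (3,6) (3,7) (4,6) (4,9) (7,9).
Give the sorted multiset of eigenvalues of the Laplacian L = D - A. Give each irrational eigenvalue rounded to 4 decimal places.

Reading degrees in the order [1, 2, 3, 4, 5, 6, 7, 8, 9] gives [1, 2, 2, 2, 1, 2, 2, 2, 2]; set D = diag(1, 2, 2, 2, 1, 2, 2, 2, 2) and form L = D - A. The multiplicity of 0 as a Laplacian eigenvalue equals the number of connected components. The 2 zero eigenvalues correspond to the 2 connected components. The eigenvalues sum to 16, which equals trace(L) = 2|E|. There are 2 zeros in the spectrum, matching the 2 components.

[0, 0, 0.5858, 1.3820, 1.3820, 2, 3.4142, 3.6180, 3.6180]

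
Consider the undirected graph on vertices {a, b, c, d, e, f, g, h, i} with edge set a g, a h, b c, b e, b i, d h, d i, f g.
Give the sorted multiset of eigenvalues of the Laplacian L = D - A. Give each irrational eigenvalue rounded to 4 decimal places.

[0, 0.1289, 0.5540, 1, 1.2613, 2.1326, 3, 3.6881, 4.2350]

Each diagonal entry of L is the vertex degree and each off-diagonal entry is -1 where an edge is present, 0 otherwise; in the order [a, b, c, d, e, f, g, h, i] the diagonal is [2, 3, 1, 2, 1, 1, 2, 2, 2]. The multiplicity of 0 as a Laplacian eigenvalue equals the number of connected components. The largest eigenvalue, 4.2350, is at most the vertex count 9.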